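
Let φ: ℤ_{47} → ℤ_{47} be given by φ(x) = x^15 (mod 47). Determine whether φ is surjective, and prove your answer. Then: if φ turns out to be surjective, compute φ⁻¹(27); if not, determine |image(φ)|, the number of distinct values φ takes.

14

Since 47 is prime, the nonzero elements of ℤ_{47} form a cyclic group of order 46.
As gcd(15, 46) = 1, raising to the 15th power is a bijection on this group: if x_1^15 ≡ x_2^15 then (x_1x_2^{−1})^15 = 1, and the only element of order dividing gcd(15, 46) = 1 is 1, so x_1 = x_2.
With φ(0) = 0 this makes φ injective on all of ℤ_{47}, hence bijective (finite equal-size domain and codomain). In particular φ is surjective.
Since φ is surjective, we find the preimage of 27. The inverse of x ↦ x^15 on (ℤ_{47})^× is x ↦ x^43, because 15·43 = 645 = 14·46 + 1 ≡ 1 (mod 46) and x^{46} = 1 for x ≠ 0 (Fermat). So φ⁻¹(27) = 27^43 mod 47.
Repeated squaring mod 47: 27^1 ≡ 27, 27^2 ≡ 27² = 729 ≡ 24, 27^4 ≡ 24² = 576 ≡ 12, 27^8 ≡ 12² = 144 ≡ 3, 27^16 ≡ 3² = 9, 27^32 ≡ 9² = 81 ≡ 34. Since 43 = 32 + 8 + 2 + 1, 27^43 ≡ 34·3·24·27: 34·3 = 102 ≡ 8, then 8·24 = 192 ≡ 4, then 4·27 = 108 ≡ 14. So 27^43 ≡ 14 (mod 47).
Hence φ⁻¹(27) = 14.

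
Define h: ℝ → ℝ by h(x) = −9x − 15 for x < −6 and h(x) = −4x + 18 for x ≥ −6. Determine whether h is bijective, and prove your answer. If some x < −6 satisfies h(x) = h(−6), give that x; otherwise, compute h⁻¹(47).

-19/3

Both pieces are strictly decreasing (slopes −9 and −4), so each is injective on its own interval.
The left piece maps (−∞, −6) onto (39, ∞); the right piece maps [−6, ∞) onto (−∞, 42].
These images overlap. In particular h(−6) = 42 (right piece), and solving −9x − 15 = 42 on the left piece gives x = −19/3 < −6.
So h(−19/3) = h(−6) with −19/3 ≠ −6, and h is not injective, hence not bijective. This x = −19/3 is the requested value below −6.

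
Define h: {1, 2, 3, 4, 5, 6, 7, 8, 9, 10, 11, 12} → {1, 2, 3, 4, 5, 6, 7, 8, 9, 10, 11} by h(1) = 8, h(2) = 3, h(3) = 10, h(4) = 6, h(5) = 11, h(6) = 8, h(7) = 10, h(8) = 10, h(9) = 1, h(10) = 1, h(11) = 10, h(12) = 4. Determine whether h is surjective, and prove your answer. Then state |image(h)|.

7

No element maps to 2, so h is not surjective.
The image of h is {1, 3, 4, 6, 8, 10, 11}, which has 7 elements.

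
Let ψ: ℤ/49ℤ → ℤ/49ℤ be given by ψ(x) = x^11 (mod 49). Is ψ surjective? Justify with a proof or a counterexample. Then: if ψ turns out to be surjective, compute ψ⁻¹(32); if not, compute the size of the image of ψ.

ψ(0) = 0^11 = 0.
ψ(7): Repeated squaring mod 49: 7^1 ≡ 7, 7^2 ≡ 7² = 49 ≡ 0, 7^4 ≡ 0² = 0, 7^8 ≡ 0² = 0. Since 11 = 8 + 2 + 1, 7^11 ≡ 0·0·7: 0·0 = 0, then 0·7 = 0. So 7^11 ≡ 0 (mod 49).
So ψ(0) = ψ(7) = 0 while 0 ≠ 7, so ψ is not injective.
A non-injective map from the 49-element set ℤ/49ℤ to itself takes at most 48 distinct values, so it cannot be surjective. Hence ψ is not surjective.
Since ψ is not surjective, we determine |image(ψ)|. Computing x^11 mod 49 for each x (by repeated squaring, reducing mod 49 at every step), the values ψ(0), ψ(1), …, ψ(48) are: 0, 1, 39, 12, 2, 17, 27, 0, 29, 46, 26, 16, 24, 6, 0, 8, 4, 40, 30, 31, 34, 0, 36, 11, 5, 44, 38, 13, 0, 15, 18, 19, 9, 45, 41, 0, 43, 25, 33, 23, 3, 20, 0, 22, 32, 47, 37, 10, 48.
The distinct values are {0, 1, 2, 3, 4, 5, 6, 8, 9, 10, 11, 12, 13, 15, 16, 17, 18, 19, 20, 22, 23, 24, 25, 26, 27, 29, 30, 31, 32, 33, 34, 36, 37, 38, 39, 40, 41, 43, 44, 45, 46, 47, 48}; there are 43 of them.

43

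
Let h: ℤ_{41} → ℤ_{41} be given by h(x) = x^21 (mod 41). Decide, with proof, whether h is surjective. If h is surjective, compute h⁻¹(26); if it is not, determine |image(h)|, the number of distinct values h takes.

15

Since 41 is prime, the nonzero elements of ℤ_{41} form a cyclic group of order 40.
As gcd(21, 40) = 1, raising to the 21st power is a bijection on this group: if a^21 ≡ b^21 then (ab^{−1})^21 = 1, and the only element of order dividing gcd(21, 40) = 1 is 1, so a = b.
With h(0) = 0 this makes h injective on all of ℤ_{41}, hence bijective (finite equal-size domain and codomain). In particular h is surjective.
Since h is surjective, we find the preimage of 26. The inverse of x ↦ x^21 on (ℤ_{41})^× is x ↦ x^21, because 21·21 = 441 = 11·40 + 1 ≡ 1 (mod 40) and x^{40} = 1 for x ≠ 0 (Fermat). So h⁻¹(26) = 26^21 mod 41.
Repeated squaring mod 41: 26^1 ≡ 26, 26^2 ≡ 26² = 676 ≡ 20, 26^4 ≡ 20² = 400 ≡ 31, 26^8 ≡ 31² = 961 ≡ 18, 26^16 ≡ 18² = 324 ≡ 37. Since 21 = 16 + 4 + 1, 26^21 ≡ 37·31·26: 37·31 = 1147 ≡ 40, then 40·26 = 1040 ≡ 15. So 26^21 ≡ 15 (mod 41).
Hence h⁻¹(26) = 15.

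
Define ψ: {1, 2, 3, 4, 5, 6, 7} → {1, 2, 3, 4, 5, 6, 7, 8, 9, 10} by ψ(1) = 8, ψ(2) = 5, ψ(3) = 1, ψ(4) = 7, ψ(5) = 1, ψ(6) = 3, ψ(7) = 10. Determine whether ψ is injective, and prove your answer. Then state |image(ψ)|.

6

ψ(3) = 1 = ψ(5) with 3 ≠ 5, so ψ is not injective.
The image of ψ is {1, 3, 5, 7, 8, 10}, which has 6 elements.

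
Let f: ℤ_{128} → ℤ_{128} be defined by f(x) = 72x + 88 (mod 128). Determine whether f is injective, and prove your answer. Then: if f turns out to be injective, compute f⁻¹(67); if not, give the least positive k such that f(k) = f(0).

16

Recall: f is injective if f(a) = f(b) implies a = b.
We have gcd(72, 128) = 8 > 1. Taking a = 0 and b = 16: f(0) = 88 and f(16) = 72·16 + 88 = 1240 ≡ 88 (mod 128).
So f(0) = f(16) while 0 ≠ 16, thus f is not injective.
Since f is not injective, we find the least positive k with f(k) = f(0): this means 72k ≡ 0 (mod 128), i.e. 128 ∣ 72k. Since gcd(72, 128) = 8, dividing through by 8 this holds exactly when 16 ∣ 9k, and as gcd(9, 16) = 1, exactly when 16 ∣ k.
The smallest positive such k is 16.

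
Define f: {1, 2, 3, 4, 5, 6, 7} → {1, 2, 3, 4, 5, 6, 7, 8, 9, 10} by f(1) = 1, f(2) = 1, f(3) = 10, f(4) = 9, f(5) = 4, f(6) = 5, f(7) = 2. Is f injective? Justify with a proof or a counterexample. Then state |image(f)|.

f(1) = 1 = f(2) with 1 ≠ 2, so f is not injective.
The image of f is {1, 2, 4, 5, 9, 10}, which has 6 elements.

6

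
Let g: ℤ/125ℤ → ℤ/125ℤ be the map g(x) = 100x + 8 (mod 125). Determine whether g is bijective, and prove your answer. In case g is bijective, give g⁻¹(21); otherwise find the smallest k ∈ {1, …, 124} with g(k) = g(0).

5

Recall that g is injective when g(s) = g(t) forces s = t.
We have gcd(100, 125) = 25 > 1. Taking s = 0 and t = 5: g(0) = 8 and g(5) = 100·5 + 8 = 508 ≡ 8 (mod 125).
So g(0) = g(5) while 0 ≠ 5, therefore g is not injective, hence not bijective.
Since g is not bijective, we find the least positive k with g(k) = g(0): this means 100k ≡ 0 (mod 125), i.e. 125 ∣ 100k. Since gcd(100, 125) = 25, dividing through by 25 this holds exactly when 5 ∣ 4k, and as gcd(4, 5) = 1, exactly when 5 ∣ k.
The smallest positive such k is 5.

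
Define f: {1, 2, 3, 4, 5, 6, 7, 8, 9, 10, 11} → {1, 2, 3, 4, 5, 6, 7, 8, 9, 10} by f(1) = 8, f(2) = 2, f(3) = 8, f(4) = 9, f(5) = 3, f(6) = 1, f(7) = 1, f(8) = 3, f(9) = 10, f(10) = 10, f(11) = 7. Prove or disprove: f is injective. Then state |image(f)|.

f(1) = 8 = f(3) with 1 ≠ 3, so f is not injective.
The image of f is {1, 2, 3, 7, 8, 9, 10}, which has 7 elements.

7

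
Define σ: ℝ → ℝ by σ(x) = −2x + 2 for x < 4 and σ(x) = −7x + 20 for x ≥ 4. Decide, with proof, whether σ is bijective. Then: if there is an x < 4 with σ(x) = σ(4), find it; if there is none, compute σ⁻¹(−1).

Both pieces are strictly decreasing (slopes −2 and −7), so each is injective on its own interval.
The left piece maps (−∞, 4) onto (−6, ∞); the right piece maps [4, ∞) onto (−∞, −8].
The images leave a gap (−6 has no preimage), so σ is not surjective, hence not bijective.
Because the two images are disjoint, no x < 4 has σ(x) = σ(4), so we compute σ⁻¹(−1): −1 lies in (−6, ∞), so solve −2x + 2 = −1: x = (−1 − 2)/(−2) = 3/2.

3/2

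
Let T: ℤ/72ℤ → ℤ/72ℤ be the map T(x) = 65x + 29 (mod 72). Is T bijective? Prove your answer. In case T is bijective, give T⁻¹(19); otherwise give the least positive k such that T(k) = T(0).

By definition, injectivity means: for all u, v in the domain, T(u) = T(v) implies u = v.
If T(u) = T(v), then 65u ≡ 65v (mod 72). Because gcd(65, 72) = 1, we may cancel 65 to get u ≡ v (mod 72).
We now compute 65⁻¹ mod 72 explicitly. Euclid's algorithm: 72 = 1·65 + 7, 65 = 9·7 + 2, 7 = 3·2 + 1; back-substituting gives 1 = 41·65 − 37·72, so 65⁻¹ ≡ 41 (mod 72).
Then y ↦ 41(y − 29) is a two-sided inverse to T, so every y ∈ ℤ/72ℤ has a preimage.
Therefore T is bijective.
Since T is bijective, we find T⁻¹(19): we need 65x ≡ 19 − 29 ≡ 62 (mod 72). Using 65⁻¹ = 41: x ≡ 41·62 = 2542 = 35·72 + 22, so x = 22.
Check: T(22) = 65·22 + 29 = 1459 = 20·72 + 19 ≡ 19 (mod 72).

22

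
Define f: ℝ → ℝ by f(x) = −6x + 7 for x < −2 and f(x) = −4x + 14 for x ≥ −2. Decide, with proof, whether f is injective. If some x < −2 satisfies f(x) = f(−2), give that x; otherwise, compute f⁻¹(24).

Both pieces are strictly decreasing (slopes −6 and −4), so each is injective on its own interval.
The left piece maps (−∞, −2) onto (19, ∞); the right piece maps [−2, ∞) onto (−∞, 22].
These images overlap. In particular f(−2) = 22 (right piece), and solving −6x + 7 = 22 on the left piece gives x = −5/2 < −2.
So f(−5/2) = f(−2) with −5/2 ≠ −2, and f is not injective. This x = −5/2 is the requested value below −2.

-5/2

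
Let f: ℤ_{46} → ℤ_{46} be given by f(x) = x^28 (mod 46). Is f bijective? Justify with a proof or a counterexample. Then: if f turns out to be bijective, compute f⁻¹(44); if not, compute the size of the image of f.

f(22): Repeated squaring mod 46: 22^1 ≡ 22, 22^2 ≡ 22² = 484 ≡ 24, 22^4 ≡ 24² = 576 ≡ 24, 22^8 ≡ 24² = 576 ≡ 24, 22^16 ≡ 24² = 576 ≡ 24. Since 28 = 16 + 8 + 4, 22^28 ≡ 24·24·24: 24·24 = 576 ≡ 24, then 24·24 = 576 ≡ 24. So 22^28 ≡ 24 (mod 46).
f(24): Repeated squaring mod 46: 24^1 ≡ 24, 24^2 ≡ 24² = 576 ≡ 24, 24^4 ≡ 24² = 576 ≡ 24, 24^8 ≡ 24² = 576 ≡ 24, 24^16 ≡ 24² = 576 ≡ 24. Since 28 = 16 + 8 + 4, 24^28 ≡ 24·24·24: 24·24 = 576 ≡ 24, then 24·24 = 576 ≡ 24. So 24^28 ≡ 24 (mod 46).
So f(22) = f(24) = 24 while 22 ≠ 24, therefore f is not injective, hence not bijective.
Since f is not bijective, we determine |image(f)|. Computing x^28 mod 46 for each x (by repeated squaring, reducing mod 46 at every step), the values f(0), f(1), …, f(45) are: 0, 1, 18, 39, 2, 31, 12, 27, 36, 3, 6, 9, 32, 29, 26, 13, 4, 35, 8, 25, 16, 41, 24, 23, 24, 41, 16, 25, 8, 35, 4, 13, 26, 29, 32, 9, 6, 3, 36, 27, 12, 31, 2, 39, 18, 1.
The distinct values are {0, 1, 2, 3, 4, 6, 8, 9, 12, 13, 16, 18, 23, 24, 25, 26, 27, 29, 31, 32, 35, 36, 39, 41}; there are 24 of them.

24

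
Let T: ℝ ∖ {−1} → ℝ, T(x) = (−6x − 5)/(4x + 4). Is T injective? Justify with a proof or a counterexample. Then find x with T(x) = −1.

-1/2

Suppose T(x_1) = T(x_2). Cross-multiplying: (−6x_1 − 5)(4x_2 + 4) = (−6x_2 − 5)(4x_1 + 4).
Expanding both sides and cancelling the symmetric terms leaves −4·(x_1 − x_2) = 0. Since −4 ≠ 0, x_1 = x_2. So T is injective.
Solving T(x) = −1: cross-multiplying gives −6x − 5 = −1(4x + 4), which rearranges to −2x = 1, so x = −1/2.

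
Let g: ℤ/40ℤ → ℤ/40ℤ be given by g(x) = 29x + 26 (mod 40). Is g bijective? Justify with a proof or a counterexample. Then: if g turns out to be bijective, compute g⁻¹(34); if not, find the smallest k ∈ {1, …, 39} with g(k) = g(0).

Recall that g is injective if g(s) = g(t) implies s = t.
If g(s) = g(t), then 29s ≡ 29t (mod 40). Because gcd(29, 40) = 1, we may cancel 29 to get s ≡ t (mod 40).
We now compute 29⁻¹ mod 40 explicitly. Euclid's algorithm: 40 = 1·29 + 11, 29 = 2·11 + 7, 11 = 1·7 + 4, 7 = 1·4 + 3, 4 = 1·3 + 1; back-substituting gives 1 = 29·29 − 21·40, so 29⁻¹ ≡ 29 (mod 40).
Then y ↦ 29(y − 26) is a two-sided inverse to g, so every y ∈ ℤ/40ℤ has a preimage.
Therefore g is bijective.
Since g is bijective, we compute g⁻¹(34): solve 29x + 26 ≡ 34 (mod 40), i.e. 29x ≡ 8 (mod 40).
Multiplying by 29⁻¹ = 29 gives x ≡ 29·8 = 232 = 5·40 + 32 ≡ 32 (mod 40).
Check: g(32) = 29·32 + 26 = 954 = 23·40 + 34 ≡ 34 (mod 40).

32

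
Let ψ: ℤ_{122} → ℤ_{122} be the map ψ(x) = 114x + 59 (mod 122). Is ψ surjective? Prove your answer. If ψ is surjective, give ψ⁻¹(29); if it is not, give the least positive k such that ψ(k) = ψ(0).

Since gcd(114, 122) = 2, we have 114x ≡ 0 (mod 2) for all x, so ψ(x) ≡ 1 (mod 2).
But 0 ≢ 1 (mod 2), so 0 ∈ ℤ_{122} has no preimage. So ψ is not surjective.
Since ψ is not surjective, we find the least positive k with ψ(k) = ψ(0): this means 114k ≡ 0 (mod 122), i.e. 122 ∣ 114k. Since gcd(114, 122) = 2, dividing through by 2 this holds exactly when 61 ∣ 57k, and as gcd(57, 61) = 1, exactly when 61 ∣ k.
The smallest positive such k is 61.

61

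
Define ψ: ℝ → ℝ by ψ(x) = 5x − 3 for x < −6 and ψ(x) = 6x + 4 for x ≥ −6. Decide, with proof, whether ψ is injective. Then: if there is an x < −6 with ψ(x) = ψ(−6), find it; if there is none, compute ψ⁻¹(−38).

-7

Both pieces are strictly increasing (slopes 5 and 6), so each is injective on its own interval.
The left piece maps (−∞, −6) onto (−∞, −33); the right piece maps [−6, ∞) onto [−32, ∞).
These images are disjoint, so no value is attained by both pieces. Thus ψ is injective.
Because the two images are disjoint, no x < −6 has ψ(x) = ψ(−6), so we compute ψ⁻¹(−38): −38 lies in (−∞, −33), so solve 5x − 3 = −38: x = (−38 + 3)/5 = −7.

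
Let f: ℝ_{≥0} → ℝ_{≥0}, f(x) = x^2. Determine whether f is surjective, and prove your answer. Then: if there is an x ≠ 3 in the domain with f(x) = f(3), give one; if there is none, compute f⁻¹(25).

5

For any y ∈ ℝ_{≥0}, x = y^{1/2} ∈ ℝ_{≥0} gives f(x) = y, so f is surjective.
Since x ↦ x^2 is strictly increasing on ℝ_{≥0}, it is injective there, so no x ≠ 3 in the domain has f(x) = f(3). We therefore compute f⁻¹(25) = 25^{1/2} = 5 (indeed 5^2 = 25).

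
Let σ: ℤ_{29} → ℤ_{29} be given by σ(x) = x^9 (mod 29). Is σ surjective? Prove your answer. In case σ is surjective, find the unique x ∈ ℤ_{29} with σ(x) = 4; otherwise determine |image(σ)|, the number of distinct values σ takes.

Since 29 is prime, the nonzero elements of ℤ_{29} form a cyclic group of order 28.
As gcd(9, 28) = 1, raising to the 9th power is a bijection on this group: if s^9 ≡ t^9 then (st^{−1})^9 = 1, and the only element of order dividing gcd(9, 28) = 1 is 1, so s = t.
With σ(0) = 0 this makes σ injective on all of ℤ_{29}, hence bijective (finite equal-size domain and codomain). In particular σ is surjective.
Since σ is surjective, we find the preimage of 4. The inverse of x ↦ x^9 on (ℤ_{29})^× is x ↦ x^25, because 9·25 = 225 = 8·28 + 1 ≡ 1 (mod 28) and x^{28} = 1 for x ≠ 0 (Fermat). So σ⁻¹(4) = 4^25 mod 29.
Repeated squaring mod 29: 4^1 ≡ 4, 4^2 ≡ 4² = 16, 4^4 ≡ 16² = 256 ≡ 24, 4^8 ≡ 24² = 576 ≡ 25, 4^16 ≡ 25² = 625 ≡ 16. Since 25 = 16 + 8 + 1, 4^25 ≡ 16·25·4: 16·25 = 400 ≡ 23, then 23·4 = 92 ≡ 5. So 4^25 ≡ 5 (mod 29).
Hence σ⁻¹(4) = 5.

5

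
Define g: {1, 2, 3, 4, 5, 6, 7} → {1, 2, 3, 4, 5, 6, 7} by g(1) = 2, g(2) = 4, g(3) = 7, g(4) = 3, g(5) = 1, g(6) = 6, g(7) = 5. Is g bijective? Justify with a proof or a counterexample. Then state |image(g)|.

7

The values 2, 4, 7, 3, 1, 6, 5 are a permutation of {1, 2, 3, 4, 5, 6, 7}: each element appears exactly once.
So g is injective and surjective, hence bijective.
The image of g is {1, 2, 3, 4, 5, 6, 7}, which has 7 elements.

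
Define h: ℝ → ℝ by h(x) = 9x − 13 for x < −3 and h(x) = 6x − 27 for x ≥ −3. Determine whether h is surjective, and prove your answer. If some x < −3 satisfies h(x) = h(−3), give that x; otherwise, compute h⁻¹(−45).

-32/9

Both pieces are strictly increasing (slopes 9 and 6), so each is injective on its own interval.
The left piece maps (−∞, −3) onto (−∞, −40); the right piece maps [−3, ∞) onto [−45, ∞).
The union (−∞, −40) ∪ [−45, ∞) covers ℝ, so h is surjective.
For the follow-up: the images overlap, so an x < −3 with h(x) = h(−3) exists. h(−3) = −45; solving 9x − 13 = −45 for x < −3 gives x = (−45 + 13)/9 = −32/9.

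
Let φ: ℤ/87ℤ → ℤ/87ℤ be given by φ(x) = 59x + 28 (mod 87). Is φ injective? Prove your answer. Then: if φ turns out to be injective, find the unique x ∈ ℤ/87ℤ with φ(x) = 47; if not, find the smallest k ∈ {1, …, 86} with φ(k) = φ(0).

Suppose φ(x_1) = φ(x_2) in ℤ/87ℤ. Then 59x_1 + 28 ≡ 59x_2 + 28 (mod 87), so 59(x_1 − x_2) ≡ 0 (mod 87).
Since gcd(59, 87) = 1, 59 is invertible modulo 87, hence x_1 − x_2 ≡ 0 (mod 87), i.e. x_1 = x_2.
Hence φ is injective.
We now compute 59⁻¹ mod 87 explicitly. Euclid's algorithm: 87 = 1·59 + 28, 59 = 2·28 + 3, 28 = 9·3 + 1; back-substituting gives 1 = 59·59 − 40·87, so 59⁻¹ ≡ 59 (mod 87).
Since φ is injective, we find φ⁻¹(47): we need 59x ≡ 47 − 28 ≡ 19 (mod 87). Using 59⁻¹ = 59: x ≡ 59·19 = 1121 = 12·87 + 77, so x = 77.
Check: φ(77) = 59·77 + 28 = 4571 = 52·87 + 47 ≡ 47 (mod 87).

77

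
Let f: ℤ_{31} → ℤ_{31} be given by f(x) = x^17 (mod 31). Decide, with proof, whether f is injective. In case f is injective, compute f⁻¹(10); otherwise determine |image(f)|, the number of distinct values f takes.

14

Since 31 is prime, the nonzero elements of ℤ_{31} form a cyclic group of order 30.
As gcd(17, 30) = 1, raising to the 17th power is a bijection on this group: if a^17 ≡ b^17 then (ab^{−1})^17 = 1, and the only element of order dividing gcd(17, 30) = 1 is 1, so a = b.
With f(0) = 0 this makes f injective on all of ℤ_{31}, hence bijective (finite equal-size domain and codomain). In particular f is injective.
Since f is injective, we find the preimage of 10. The inverse of x ↦ x^17 on (ℤ_{31})^× is x ↦ x^23, because 17·23 = 391 = 13·30 + 1 ≡ 1 (mod 30) and x^{30} = 1 for x ≠ 0 (Fermat). So f⁻¹(10) = 10^23 mod 31.
Repeated squaring mod 31: 10^1 ≡ 10, 10^2 ≡ 10² = 100 ≡ 7, 10^4 ≡ 7² = 49 ≡ 18, 10^8 ≡ 18² = 324 ≡ 14, 10^16 ≡ 14² = 196 ≡ 10. Since 23 = 16 + 4 + 2 + 1, 10^23 ≡ 10·18·7·10: 10·18 = 180 ≡ 25, then 25·7 = 175 ≡ 20, then 20·10 = 200 ≡ 14. So 10^23 ≡ 14 (mod 31).
Hence f⁻¹(10) = 14.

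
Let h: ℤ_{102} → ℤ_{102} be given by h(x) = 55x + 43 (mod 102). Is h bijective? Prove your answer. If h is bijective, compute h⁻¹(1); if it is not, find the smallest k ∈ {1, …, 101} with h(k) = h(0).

66

Suppose h(s) = h(t) in ℤ_{102}. Then 55s + 43 ≡ 55t + 43 (mod 102), thus 55(s − t) ≡ 0 (mod 102).
Since gcd(55, 102) = 1, 55 is invertible modulo 102, so s − t ≡ 0 (mod 102), i.e. s = t.
We now compute 55⁻¹ mod 102 explicitly. Euclid's algorithm: 102 = 1·55 + 47, 55 = 1·47 + 8, 47 = 5·8 + 7, 8 = 1·7 + 1; back-substituting gives 1 = 13·55 − 7·102, so 55⁻¹ ≡ 13 (mod 102).
For any y ∈ ℤ_{102}, x = 13(y − 43) mod 102 satisfies h(x) = 55·13(y − 43) + 43 ≡ y (since 55·13 ≡ 1 mod 102). So every y has a preimage.
Therefore h is bijective.
Since h is bijective, we compute h⁻¹(1): solve 55x + 43 ≡ 1 (mod 102), i.e. 55x ≡ 60 (mod 102).
Multiplying by 55⁻¹ = 13 gives x ≡ 13·60 = 780 = 7·102 + 66 ≡ 66 (mod 102).
Check: h(66) = 55·66 + 43 = 3673 = 36·102 + 1 ≡ 1 (mod 102).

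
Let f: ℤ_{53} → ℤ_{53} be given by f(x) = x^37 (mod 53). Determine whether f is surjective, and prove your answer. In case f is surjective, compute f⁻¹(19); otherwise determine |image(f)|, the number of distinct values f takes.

Since 53 is prime, the nonzero elements of ℤ_{53} form a cyclic group of order 52.
As gcd(37, 52) = 1, raising to the 37th power is a bijection on this group: if u^37 ≡ v^37 then (uv^{−1})^37 = 1, and the only element of order dividing gcd(37, 52) = 1 is 1, so u = v.
With f(0) = 0 this makes f injective on all of ℤ_{53}, hence bijective (finite equal-size domain and codomain). In particular f is surjective.
Since f is surjective, we find the preimage of 19. The inverse of x ↦ x^37 on (ℤ_{53})^× is x ↦ x^45, because 37·45 = 1665 = 32·52 + 1 ≡ 1 (mod 52) and x^{52} = 1 for x ≠ 0 (Fermat). So f⁻¹(19) = 19^45 mod 53.
Repeated squaring mod 53: 19^1 ≡ 19, 19^2 ≡ 19² = 361 ≡ 43, 19^4 ≡ 43² = 1849 ≡ 47, 19^8 ≡ 47² = 2209 ≡ 36, 19^16 ≡ 36² = 1296 ≡ 24, 19^32 ≡ 24² = 576 ≡ 46. Since 45 = 32 + 8 + 4 + 1, 19^45 ≡ 46·36·47·19: 46·36 = 1656 ≡ 13, then 13·47 = 611 ≡ 28, then 28·19 = 532 ≡ 2. So 19^45 ≡ 2 (mod 53).
Hence f⁻¹(19) = 2.

2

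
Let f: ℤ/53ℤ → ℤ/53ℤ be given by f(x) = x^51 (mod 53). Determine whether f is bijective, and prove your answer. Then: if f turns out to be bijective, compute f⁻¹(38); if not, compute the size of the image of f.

7

Since 53 is prime, the nonzero elements of ℤ/53ℤ form a cyclic group of order 52.
As gcd(51, 52) = 1, raising to the 51st power is a bijection on this group: if u^51 ≡ v^51 then (uv^{−1})^51 = 1, and the only element of order dividing gcd(51, 52) = 1 is 1, so u = v.
With f(0) = 0 this makes f injective on all of ℤ/53ℤ, hence bijective (finite equal-size domain and codomain). In particular f is bijective.
Since f is bijective, we find the preimage of 38. The inverse of x ↦ x^51 on (ℤ/53ℤ)^× is x ↦ x^51, because 51·51 = 2601 = 50·52 + 1 ≡ 1 (mod 52) and x^{52} = 1 for x ≠ 0 (Fermat). So f⁻¹(38) = 38^51 mod 53.
Repeated squaring mod 53: 38^1 ≡ 38, 38^2 ≡ 38² = 1444 ≡ 13, 38^4 ≡ 13² = 169 ≡ 10, 38^8 ≡ 10² = 100 ≡ 47, 38^16 ≡ 47² = 2209 ≡ 36, 38^32 ≡ 36² = 1296 ≡ 24. Since 51 = 32 + 16 + 2 + 1, 38^51 ≡ 24·36·13·38: 24·36 = 864 ≡ 16, then 16·13 = 208 ≡ 49, then 49·38 = 1862 ≡ 7. So 38^51 ≡ 7 (mod 53).
Hence f⁻¹(38) = 7.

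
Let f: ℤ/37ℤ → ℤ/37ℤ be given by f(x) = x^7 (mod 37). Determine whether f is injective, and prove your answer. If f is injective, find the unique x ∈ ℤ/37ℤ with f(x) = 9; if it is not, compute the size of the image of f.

12

Since 37 is prime, the nonzero elements of ℤ/37ℤ form a cyclic group of order 36.
As gcd(7, 36) = 1, raising to the 7th power is a bijection on this group: if x_1^7 ≡ x_2^7 then (x_1x_2^{−1})^7 = 1, and the only element of order dividing gcd(7, 36) = 1 is 1, so x_1 = x_2.
With f(0) = 0 this makes f injective on all of ℤ/37ℤ, hence bijective (finite equal-size domain and codomain). In particular f is injective.
Since f is injective, we find the preimage of 9. The inverse of x ↦ x^7 on (ℤ/37ℤ)^× is x ↦ x^31, because 7·31 = 217 = 6·36 + 1 ≡ 1 (mod 36) and x^{36} = 1 for x ≠ 0 (Fermat). So f⁻¹(9) = 9^31 mod 37.
Repeated squaring mod 37: 9^1 ≡ 9, 9^2 ≡ 9² = 81 ≡ 7, 9^4 ≡ 7² = 49 ≡ 12, 9^8 ≡ 12² = 144 ≡ 33, 9^16 ≡ 33² = 1089 ≡ 16. Since 31 = 16 + 8 + 4 + 2 + 1, 9^31 ≡ 16·33·12·7·9: 16·33 = 528 ≡ 10, then 10·12 = 120 ≡ 9, then 9·7 = 63 ≡ 26, then 26·9 = 234 ≡ 12. So 9^31 ≡ 12 (mod 37).
Hence f⁻¹(9) = 12.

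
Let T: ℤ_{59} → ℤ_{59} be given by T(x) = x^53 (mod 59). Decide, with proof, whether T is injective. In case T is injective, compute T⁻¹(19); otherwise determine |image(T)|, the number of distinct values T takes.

16

Since 59 is prime, the nonzero elements of ℤ_{59} form a cyclic group of order 58.
As gcd(53, 58) = 1, raising to the 53rd power is a bijection on this group: if u^53 ≡ v^53 then (uv^{−1})^53 = 1, and the only element of order dividing gcd(53, 58) = 1 is 1, so u = v.
With T(0) = 0 this makes T injective on all of ℤ_{59}, hence bijective (finite equal-size domain and codomain). In particular T is injective.
Since T is injective, we find the preimage of 19. The inverse of x ↦ x^53 on (ℤ_{59})^× is x ↦ x^23, because 53·23 = 1219 = 21·58 + 1 ≡ 1 (mod 58) and x^{58} = 1 for x ≠ 0 (Fermat). So T⁻¹(19) = 19^23 mod 59.
Repeated squaring mod 59: 19^1 ≡ 19, 19^2 ≡ 19² = 361 ≡ 7, 19^4 ≡ 7² = 49, 19^8 ≡ 49² = 2401 ≡ 41, 19^16 ≡ 41² = 1681 ≡ 29. Since 23 = 16 + 4 + 2 + 1, 19^23 ≡ 29·49·7·19: 29·49 = 1421 ≡ 5, then 5·7 = 35, then 35·19 = 665 ≡ 16. So 19^23 ≡ 16 (mod 59).
Hence T⁻¹(19) = 16.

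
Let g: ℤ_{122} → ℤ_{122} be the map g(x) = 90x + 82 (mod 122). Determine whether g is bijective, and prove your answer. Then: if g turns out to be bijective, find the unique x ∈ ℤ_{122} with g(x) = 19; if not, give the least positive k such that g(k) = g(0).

61

We have gcd(90, 122) = 2 > 1. Taking a = 0 and b = 61: g(0) = 82 and g(61) = 90·61 + 82 = 5572 ≡ 82 (mod 122).
So g(0) = g(61) while 0 ≠ 61, therefore g is not injective, hence not bijective.
Since g is not bijective, we find the least positive k with g(k) = g(0): this means 90k ≡ 0 (mod 122), i.e. 122 ∣ 90k. Since gcd(90, 122) = 2, dividing through by 2 this holds exactly when 61 ∣ 45k, and as gcd(45, 61) = 1, exactly when 61 ∣ k.
The smallest positive such k is 61.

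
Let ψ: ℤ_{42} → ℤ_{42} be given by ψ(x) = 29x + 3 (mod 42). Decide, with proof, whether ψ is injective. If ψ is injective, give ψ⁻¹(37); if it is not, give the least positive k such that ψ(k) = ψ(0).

20

Recall: ψ is injective if ψ(u) = ψ(v) implies u = v.
Suppose ψ(u) = ψ(v) in ℤ_{42}. Then 29u + 3 ≡ 29v + 3 (mod 42), hence 29(u − v) ≡ 0 (mod 42).
Since gcd(29, 42) = 1, 29 is invertible modulo 42, thus u − v ≡ 0 (mod 42), i.e. u = v.
Hence ψ is injective.
We now compute 29⁻¹ mod 42 explicitly. Euclid's algorithm: 42 = 1·29 + 13, 29 = 2·13 + 3, 13 = 4·3 + 1; back-substituting gives 1 = 29·29 − 20·42, so 29⁻¹ ≡ 29 (mod 42).
Since ψ is injective, we find ψ⁻¹(37): we need 29x ≡ 37 − 3 ≡ 34 (mod 42). Using 29⁻¹ = 29: x ≡ 29·34 = 986 = 23·42 + 20, so x = 20.
Check: ψ(20) = 29·20 + 3 = 583 = 13·42 + 37 ≡ 37 (mod 42).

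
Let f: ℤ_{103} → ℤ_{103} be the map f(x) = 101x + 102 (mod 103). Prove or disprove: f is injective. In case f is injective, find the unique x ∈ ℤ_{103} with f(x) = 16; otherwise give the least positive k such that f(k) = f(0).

If f(a) = f(b), then 101a ≡ 101b (mod 103). Because gcd(101, 103) = 1, we may cancel 101 to get a ≡ b (mod 103).
Therefore f is injective.
We now compute 101⁻¹ mod 103 explicitly. Euclid's algorithm: 103 = 1·101 + 2, 101 = 50·2 + 1; back-substituting gives 1 = 51·101 − 50·103, so 101⁻¹ ≡ 51 (mod 103).
Since f is injective, we compute f⁻¹(16): solve 101x + 102 ≡ 16 (mod 103), i.e. 101x ≡ 17 (mod 103).
Multiplying by 101⁻¹ = 51 gives x ≡ 51·17 = 867 = 8·103 + 43 ≡ 43 (mod 103).
Check: f(43) = 101·43 + 102 = 4445 = 43·103 + 16 ≡ 16 (mod 103).

43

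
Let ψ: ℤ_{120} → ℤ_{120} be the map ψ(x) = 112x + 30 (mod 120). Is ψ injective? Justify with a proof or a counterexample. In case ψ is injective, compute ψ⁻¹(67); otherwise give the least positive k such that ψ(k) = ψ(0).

15

Recall: ψ is injective when ψ(a) = ψ(b) forces a = b.
We have gcd(112, 120) = 8 > 1. Taking a = 0 and b = 15: ψ(0) = 30 and ψ(15) = 112·15 + 30 = 1710 ≡ 30 (mod 120).
So ψ(0) = ψ(15) while 0 ≠ 15, so ψ is not injective.
Since ψ is not injective, we find the least positive k with ψ(k) = ψ(0): this means 112k ≡ 0 (mod 120), i.e. 120 ∣ 112k. Since gcd(112, 120) = 8, dividing through by 8 this holds exactly when 15 ∣ 14k, and as gcd(14, 15) = 1, exactly when 15 ∣ k.
The smallest positive such k is 15.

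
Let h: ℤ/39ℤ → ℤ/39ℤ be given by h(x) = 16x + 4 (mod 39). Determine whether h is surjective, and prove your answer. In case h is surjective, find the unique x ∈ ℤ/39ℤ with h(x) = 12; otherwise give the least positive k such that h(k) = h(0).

20

Since gcd(16, 39) = 1, 16 is invertible modulo 39. Euclid's algorithm: 39 = 2·16 + 7, 16 = 2·7 + 2, 7 = 3·2 + 1; back-substituting gives 1 = 22·16 − 9·39, so 16⁻¹ ≡ 22 (mod 39).
Then y ↦ 22(y − 4) is a two-sided inverse to h, so every y ∈ ℤ/39ℤ has a preimage.
Therefore h is surjective.
Since h is surjective, we compute h⁻¹(12): solve 16x + 4 ≡ 12 (mod 39), i.e. 16x ≡ 8 (mod 39).
Multiplying by 16⁻¹ = 22 gives x ≡ 22·8 = 176 = 4·39 + 20 ≡ 20 (mod 39).
Check: h(20) = 16·20 + 4 = 324 = 8·39 + 12 ≡ 12 (mod 39).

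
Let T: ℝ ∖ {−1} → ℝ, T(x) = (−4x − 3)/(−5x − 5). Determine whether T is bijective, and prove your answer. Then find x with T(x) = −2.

If T(x) = 4/5, cross-multiplying gives −5(−4x − 3) = −4(−5x − 5), which simplifies to 15 = 20 — false.  So 4/5 has no preimage and T is not surjective.
Hence T is not bijective.
Solving T(x) = −2: cross-multiplying gives −4x − 3 = −2(−5x − 5), which rearranges to −14x = 13, so x = −13/14.

-13/14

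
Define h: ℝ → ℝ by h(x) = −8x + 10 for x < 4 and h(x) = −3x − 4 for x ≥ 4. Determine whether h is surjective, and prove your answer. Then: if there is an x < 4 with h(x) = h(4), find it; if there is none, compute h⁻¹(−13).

Both pieces are strictly decreasing (slopes −8 and −3), so each is injective on its own interval.
The left piece maps (−∞, 4) onto (−22, ∞); the right piece maps [4, ∞) onto (−∞, −16].
The union (−22, ∞) ∪ (−∞, −16] covers ℝ, so h is surjective.
For the follow-up: the images overlap, so an x < 4 with h(x) = h(4) exists. h(4) = −16; solving −8x + 10 = −16 for x < 4 gives x = (−16 − 10)/(−8) = 13/4.

13/4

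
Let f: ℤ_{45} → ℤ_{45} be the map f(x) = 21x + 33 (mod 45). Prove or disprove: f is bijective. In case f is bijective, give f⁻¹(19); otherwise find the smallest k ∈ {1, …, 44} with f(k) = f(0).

Recall that f is injective when f(u) = f(v) forces u = v.
We have gcd(21, 45) = 3 > 1. Taking u = 0 and v = 15: f(0) = 33 and f(15) = 21·15 + 33 = 348 ≡ 33 (mod 45).
So f(0) = f(15) while 0 ≠ 15, hence f is not injective, hence not bijective.
Since f is not bijective, we find the least positive k with f(k) = f(0): this means 21k ≡ 0 (mod 45), i.e. 45 ∣ 21k. Since gcd(21, 45) = 3, dividing through by 3 this holds exactly when 15 ∣ 7k, and as gcd(7, 15) = 1, exactly when 15 ∣ k.
The smallest positive such k is 15.

15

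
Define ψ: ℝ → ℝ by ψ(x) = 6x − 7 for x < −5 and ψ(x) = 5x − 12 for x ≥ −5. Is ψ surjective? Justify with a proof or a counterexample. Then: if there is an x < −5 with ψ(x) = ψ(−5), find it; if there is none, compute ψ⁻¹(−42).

Both pieces are strictly increasing (slopes 6 and 5), so each is injective on its own interval.
The left piece maps (−∞, −5) onto (−∞, −37); the right piece maps [−5, ∞) onto [−37, ∞).
These images together cover ℝ, so ψ is surjective.
Because the two images are disjoint, no x < −5 has ψ(x) = ψ(−5), so we compute ψ⁻¹(−42): −42 lies in (−∞, −37), so solve 6x − 7 = −42: x = (−42 + 7)/6 = −35/6.

-35/6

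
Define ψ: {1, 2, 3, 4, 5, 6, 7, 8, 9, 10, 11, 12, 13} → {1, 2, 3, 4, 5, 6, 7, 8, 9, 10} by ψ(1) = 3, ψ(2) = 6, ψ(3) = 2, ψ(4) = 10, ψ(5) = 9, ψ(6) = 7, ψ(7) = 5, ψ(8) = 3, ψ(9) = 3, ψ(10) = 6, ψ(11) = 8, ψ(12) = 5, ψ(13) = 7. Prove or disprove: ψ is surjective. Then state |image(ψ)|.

No element maps to 1, so ψ is not surjective.
The image of ψ is {2, 3, 5, 6, 7, 8, 9, 10}, which has 8 elements.

8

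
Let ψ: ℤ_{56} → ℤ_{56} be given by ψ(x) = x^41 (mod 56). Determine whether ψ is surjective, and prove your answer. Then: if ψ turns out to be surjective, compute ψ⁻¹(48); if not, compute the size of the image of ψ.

ψ(0) = 0^41 = 0.
ψ(14): Repeated squaring mod 56: 14^1 ≡ 14, 14^2 ≡ 14² = 196 ≡ 28, 14^4 ≡ 28² = 784 ≡ 0, 14^8 ≡ 0² = 0, 14^16 ≡ 0² = 0, 14^32 ≡ 0² = 0. Since 41 = 32 + 8 + 1, 14^41 ≡ 0·0·14: 0·0 = 0, then 0·14 = 0. So 14^41 ≡ 0 (mod 56).
So ψ(0) = ψ(14) = 0 while 0 ≠ 14, hence ψ is not injective.
A non-injective map from the 56-element set ℤ_{56} to itself takes at most 55 distinct values, so it cannot be surjective. Hence ψ is not surjective.
Since ψ is not surjective, we determine |image(ψ)|. Computing x^41 mod 56 for each x (by repeated squaring, reducing mod 56 at every step), the values ψ(0), ψ(1), …, ψ(55) are: 0, 1, 32, 19, 16, 45, 48, 7, 8, 25, 40, 51, 24, 13, 0, 15, 32, 33, 16, 3, 48, 21, 8, 39, 40, 9, 24, 27, 0, 29, 32, 47, 16, 17, 48, 35, 8, 53, 40, 23, 24, 41, 0, 43, 32, 5, 16, 31, 48, 49, 8, 11, 40, 37, 24, 55.
The distinct values are {0, 1, 3, 5, 7, 8, 9, 11, 13, 15, 16, 17, 19, 21, 23, 24, 25, 27, 29, 31, 32, 33, 35, 37, 39, 40, 41, 43, 45, 47, 48, 49, 51, 53, 55}; there are 35 of them.

35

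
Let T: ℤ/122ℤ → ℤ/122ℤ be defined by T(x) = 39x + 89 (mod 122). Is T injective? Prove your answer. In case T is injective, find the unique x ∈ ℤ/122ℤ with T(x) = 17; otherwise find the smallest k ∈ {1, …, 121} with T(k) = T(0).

Recall that T is injective if T(a) = T(b) implies a = b.
If T(a) = T(b), then 39a ≡ 39b (mod 122). Because gcd(39, 122) = 1, we may cancel 39 to get a ≡ b (mod 122).
Thus T is injective.
We now compute 39⁻¹ mod 122 explicitly. Euclid's algorithm: 122 = 3·39 + 5, 39 = 7·5 + 4, 5 = 1·4 + 1; back-substituting gives 1 = 97·39 − 31·122, so 39⁻¹ ≡ 97 (mod 122).
Since T is injective, we compute T⁻¹(17): solve 39x + 89 ≡ 17 (mod 122), i.e. 39x ≡ 50 (mod 122).
Multiplying by 39⁻¹ = 97 gives x ≡ 97·50 = 4850 = 39·122 + 92 ≡ 92 (mod 122).
Check: T(92) = 39·92 + 89 = 3677 = 30·122 + 17 ≡ 17 (mod 122).

92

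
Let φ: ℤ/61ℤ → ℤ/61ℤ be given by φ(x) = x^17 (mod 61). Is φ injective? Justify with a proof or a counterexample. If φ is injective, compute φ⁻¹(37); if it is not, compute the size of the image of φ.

38

Since 61 is prime, the nonzero elements of ℤ/61ℤ form a cyclic group of order 60.
As gcd(17, 60) = 1, raising to the 17th power is a bijection on this group: if x_1^17 ≡ x_2^17 then (x_1x_2^{−1})^17 = 1, and the only element of order dividing gcd(17, 60) = 1 is 1, so x_1 = x_2.
With φ(0) = 0 this makes φ injective on all of ℤ/61ℤ, hence bijective (finite equal-size domain and codomain). In particular φ is injective.
Since φ is injective, we find the preimage of 37. The inverse of x ↦ x^17 on (ℤ/61ℤ)^× is x ↦ x^53, because 17·53 = 901 = 15·60 + 1 ≡ 1 (mod 60) and x^{60} = 1 for x ≠ 0 (Fermat). So φ⁻¹(37) = 37^53 mod 61.
Repeated squaring mod 61: 37^1 ≡ 37, 37^2 ≡ 37² = 1369 ≡ 27, 37^4 ≡ 27² = 729 ≡ 58, 37^8 ≡ 58² = 3364 ≡ 9, 37^16 ≡ 9² = 81 ≡ 20, 37^32 ≡ 20² = 400 ≡ 34. Since 53 = 32 + 16 + 4 + 1, 37^53 ≡ 34·20·58·37: 34·20 = 680 ≡ 9, then 9·58 = 522 ≡ 34, then 34·37 = 1258 ≡ 38. So 37^53 ≡ 38 (mod 61).
Hence φ⁻¹(37) = 38.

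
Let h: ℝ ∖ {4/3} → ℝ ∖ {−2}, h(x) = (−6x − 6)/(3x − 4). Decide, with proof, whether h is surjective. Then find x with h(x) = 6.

For any y ≠ −2, solving y(3x − 4) = −6x − 6 for x gives a well-defined x ≠ 4/3. So h is surjective.
Solving h(x) = 6: cross-multiplying gives −6x − 6 = 6(3x − 4), which rearranges to −24x = −18, so x = 3/4.

3/4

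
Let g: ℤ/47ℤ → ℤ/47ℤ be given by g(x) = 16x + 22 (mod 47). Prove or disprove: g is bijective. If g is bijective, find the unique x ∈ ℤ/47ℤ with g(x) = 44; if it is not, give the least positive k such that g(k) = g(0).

Suppose g(s) = g(t) in ℤ/47ℤ. Then 16s + 22 ≡ 16t + 22 (mod 47), thus 16(s − t) ≡ 0 (mod 47).
Since gcd(16, 47) = 1, 16 is invertible modulo 47, so s − t ≡ 0 (mod 47), i.e. s = t.
We now compute 16⁻¹ mod 47 explicitly. Euclid's algorithm: 47 = 2·16 + 15, 16 = 1·15 + 1; back-substituting gives 1 = 3·16 − 1·47, so 16⁻¹ ≡ 3 (mod 47).
For any y ∈ ℤ/47ℤ, x = 3(y − 22) mod 47 satisfies g(x) = 16·3(y − 22) + 22 ≡ y (since 16·3 ≡ 1 mod 47). So every y has a preimage.
Thus g is bijective.
Since g is bijective, we find g⁻¹(44): we need 16x ≡ 44 − 22 ≡ 22 (mod 47). Using 16⁻¹ = 3: x ≡ 3·22 = 66 = 1·47 + 19, so x = 19.
Check: g(19) = 16·19 + 22 = 326 = 6·47 + 44 ≡ 44 (mod 47).

19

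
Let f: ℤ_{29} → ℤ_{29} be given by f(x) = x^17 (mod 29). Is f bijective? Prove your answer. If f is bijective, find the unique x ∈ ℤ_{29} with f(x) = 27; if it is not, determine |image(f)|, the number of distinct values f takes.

Since 29 is prime, the nonzero elements of ℤ_{29} form a cyclic group of order 28.
As gcd(17, 28) = 1, raising to the 17th power is a bijection on this group: if s^17 ≡ t^17 then (st^{−1})^17 = 1, and the only element of order dividing gcd(17, 28) = 1 is 1, so s = t.
With f(0) = 0 this makes f injective on all of ℤ_{29}, hence bijective (finite equal-size domain and codomain). In particular f is bijective.
Since f is bijective, we find the preimage of 27. The inverse of x ↦ x^17 on (ℤ_{29})^× is x ↦ x^5, because 17·5 = 85 = 3·28 + 1 ≡ 1 (mod 28) and x^{28} = 1 for x ≠ 0 (Fermat). So f⁻¹(27) = 27^5 mod 29.
Repeated squaring mod 29: 27^1 ≡ 27, 27^2 ≡ 27² = 729 ≡ 4, 27^4 ≡ 4² = 16. Since 5 = 4 + 1, 27^5 ≡ 16·27: 16·27 = 432 ≡ 26. So 27^5 ≡ 26 (mod 29).
Hence f⁻¹(27) = 26.

26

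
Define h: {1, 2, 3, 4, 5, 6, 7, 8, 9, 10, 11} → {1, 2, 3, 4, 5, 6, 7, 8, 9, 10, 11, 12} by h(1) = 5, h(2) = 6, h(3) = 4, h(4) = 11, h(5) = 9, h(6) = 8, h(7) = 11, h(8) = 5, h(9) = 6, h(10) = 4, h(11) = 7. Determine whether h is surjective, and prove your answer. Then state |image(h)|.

No element maps to 1, so h is not surjective.
The image of h is {4, 5, 6, 7, 8, 9, 11}, which has 7 elements.

7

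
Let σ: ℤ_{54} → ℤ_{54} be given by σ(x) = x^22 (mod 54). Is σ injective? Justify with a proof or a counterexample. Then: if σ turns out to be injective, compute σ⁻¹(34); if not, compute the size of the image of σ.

σ(0) = 0^22 = 0.
σ(6): Repeated squaring mod 54: 6^1 ≡ 6, 6^2 ≡ 6² = 36, 6^4 ≡ 36² = 1296 ≡ 0, 6^8 ≡ 0² = 0, 6^16 ≡ 0² = 0. Since 22 = 16 + 4 + 2, 6^22 ≡ 0·0·36: 0·0 = 0, then 0·36 = 0. So 6^22 ≡ 0 (mod 54).
So σ(0) = σ(6) = 0 while 0 ≠ 6, so σ is not injective.
Since σ is not injective, we determine |image(σ)|. Computing x^22 mod 54 for each x (by repeated squaring, reducing mod 54 at every step), the values σ(0), σ(1), …, σ(53) are: 0, 1, 16, 27, 40, 31, 0, 25, 46, 27, 10, 7, 0, 49, 22, 27, 34, 37, 0, 19, 52, 27, 4, 13, 0, 43, 28, 27, 28, 43, 0, 13, 4, 27, 52, 19, 0, 37, 34, 27, 22, 49, 0, 7, 10, 27, 46, 25, 0, 31, 40, 27, 16, 1.
The distinct values are {0, 1, 4, 7, 10, 13, 16, 19, 22, 25, 27, 28, 31, 34, 37, 40, 43, 46, 49, 52}; there are 20 of them.

20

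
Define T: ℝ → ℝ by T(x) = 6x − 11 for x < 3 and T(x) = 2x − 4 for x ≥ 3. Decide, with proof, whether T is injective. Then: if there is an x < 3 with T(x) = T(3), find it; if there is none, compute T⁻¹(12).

13/6

Both pieces are strictly increasing (slopes 6 and 2), so each is injective on its own interval.
The left piece maps (−∞, 3) onto (−∞, 7); the right piece maps [3, ∞) onto [2, ∞).
These images overlap. In particular T(3) = 2 (right piece), and solving 6x − 11 = 2 on the left piece gives x = 13/6 < 3.
So T(13/6) = T(3) with 13/6 ≠ 3, and T is not injective. This x = 13/6 is the requested value below 3.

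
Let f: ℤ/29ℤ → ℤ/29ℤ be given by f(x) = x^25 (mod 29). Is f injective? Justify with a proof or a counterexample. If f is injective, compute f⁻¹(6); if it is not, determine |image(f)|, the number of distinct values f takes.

Since 29 is prime, the nonzero elements of ℤ/29ℤ form a cyclic group of order 28.
As gcd(25, 28) = 1, raising to the 25th power is a bijection on this group: if x_1^25 ≡ x_2^25 then (x_1x_2^{−1})^25 = 1, and the only element of order dividing gcd(25, 28) = 1 is 1, so x_1 = x_2.
With f(0) = 0 this makes f injective on all of ℤ/29ℤ, hence bijective (finite equal-size domain and codomain). In particular f is injective.
Since f is injective, we find the preimage of 6. The inverse of x ↦ x^25 on (ℤ/29ℤ)^× is x ↦ x^9, because 25·9 = 225 = 8·28 + 1 ≡ 1 (mod 28) and x^{28} = 1 for x ≠ 0 (Fermat). So f⁻¹(6) = 6^9 mod 29.
Repeated squaring mod 29: 6^1 ≡ 6, 6^2 ≡ 6² = 36 ≡ 7, 6^4 ≡ 7² = 49 ≡ 20, 6^8 ≡ 20² = 400 ≡ 23. Since 9 = 8 + 1, 6^9 ≡ 23·6: 23·6 = 138 ≡ 22. So 6^9 ≡ 22 (mod 29).
Hence f⁻¹(6) = 22.

22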